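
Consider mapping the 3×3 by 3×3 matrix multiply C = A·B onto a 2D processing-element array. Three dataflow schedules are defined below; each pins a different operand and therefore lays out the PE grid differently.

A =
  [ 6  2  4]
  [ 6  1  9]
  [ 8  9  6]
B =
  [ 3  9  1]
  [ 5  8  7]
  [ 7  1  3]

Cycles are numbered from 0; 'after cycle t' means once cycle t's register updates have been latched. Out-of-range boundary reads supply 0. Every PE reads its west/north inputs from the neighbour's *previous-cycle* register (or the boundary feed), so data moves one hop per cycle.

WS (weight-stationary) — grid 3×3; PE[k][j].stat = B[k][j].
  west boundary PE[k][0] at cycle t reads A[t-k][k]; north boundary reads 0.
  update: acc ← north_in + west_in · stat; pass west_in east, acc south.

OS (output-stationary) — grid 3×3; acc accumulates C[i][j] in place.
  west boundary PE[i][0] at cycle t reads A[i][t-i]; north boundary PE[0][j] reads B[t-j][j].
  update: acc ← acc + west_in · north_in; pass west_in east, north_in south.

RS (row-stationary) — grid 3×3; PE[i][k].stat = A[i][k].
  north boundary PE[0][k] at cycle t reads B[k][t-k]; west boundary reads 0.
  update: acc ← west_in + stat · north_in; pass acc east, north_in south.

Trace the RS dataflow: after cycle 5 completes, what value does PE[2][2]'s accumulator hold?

PE[2][2].acc = 150

RS 3×3: PE[2][2] cycle-by-cycle (with neighbour feeds):
  step 0 · PE1,2: acc=0; fwd→0 fwd↓0
  step 0 · PE2,1: acc=0; fwd→0 fwd↓0
  step 0 · PE2,2: acc=0; fwd→0 fwd↓0
  step 1 · PE1,2: acc=0; fwd→0 fwd↓0
  step 1 · PE2,1: acc=0; fwd→0 fwd↓0
  step 1 · PE2,2: acc=0; fwd→0 fwd↓0
  step 2 · PE1,2: acc=0; fwd→0 fwd↓0
  step 2 · PE2,1: acc=0; fwd→0 fwd↓0
  step 2 · PE2,2: acc=0; fwd→0 fwd↓0
  step 3 · PE1,2: acc=86; fwd→86 fwd↓7
  step 3 · PE2,1: acc=69; fwd→69 fwd↓5
  step 3 · PE2,2: acc=0; fwd→0 fwd↓0
  step 4 · PE1,2: acc=71; fwd→71 fwd↓1
  step 4 · PE2,1: acc=144; fwd→144 fwd↓8
  step 4 · PE2,2: acc=111; fwd→111 fwd↓7
  step 5 · PE1,2: acc=40; fwd→40 fwd↓3
  step 5 · PE2,1: acc=71; fwd→71 fwd↓7
  step 5 · PE2,2: acc=150; fwd→150 fwd↓1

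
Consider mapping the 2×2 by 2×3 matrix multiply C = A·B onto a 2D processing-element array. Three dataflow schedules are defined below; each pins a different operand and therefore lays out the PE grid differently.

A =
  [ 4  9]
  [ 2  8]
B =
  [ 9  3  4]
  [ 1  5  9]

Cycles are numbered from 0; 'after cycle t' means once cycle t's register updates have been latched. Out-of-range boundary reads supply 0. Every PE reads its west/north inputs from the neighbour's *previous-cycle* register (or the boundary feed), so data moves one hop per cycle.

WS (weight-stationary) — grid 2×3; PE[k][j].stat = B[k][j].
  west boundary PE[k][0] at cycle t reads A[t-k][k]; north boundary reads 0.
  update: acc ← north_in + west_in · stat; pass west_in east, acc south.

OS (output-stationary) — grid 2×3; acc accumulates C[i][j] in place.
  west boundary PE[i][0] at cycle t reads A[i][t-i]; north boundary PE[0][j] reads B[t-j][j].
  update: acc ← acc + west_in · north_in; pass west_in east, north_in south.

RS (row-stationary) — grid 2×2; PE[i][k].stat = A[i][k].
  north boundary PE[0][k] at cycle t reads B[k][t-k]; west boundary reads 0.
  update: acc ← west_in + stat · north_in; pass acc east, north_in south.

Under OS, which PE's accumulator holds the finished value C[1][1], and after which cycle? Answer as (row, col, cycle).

(row, col, cycle) = (1, 1, 3)

Under OS, C[1][1] lands at PE[1][1]:
  [0] (1,1) acc=0 (h:0 v:0)
  [1] (1,1) acc=0 (h:0 v:0)
  [2] (1,1) acc=6 (h:2 v:3)
  [3] (1,1) acc=46 (h:8 v:5)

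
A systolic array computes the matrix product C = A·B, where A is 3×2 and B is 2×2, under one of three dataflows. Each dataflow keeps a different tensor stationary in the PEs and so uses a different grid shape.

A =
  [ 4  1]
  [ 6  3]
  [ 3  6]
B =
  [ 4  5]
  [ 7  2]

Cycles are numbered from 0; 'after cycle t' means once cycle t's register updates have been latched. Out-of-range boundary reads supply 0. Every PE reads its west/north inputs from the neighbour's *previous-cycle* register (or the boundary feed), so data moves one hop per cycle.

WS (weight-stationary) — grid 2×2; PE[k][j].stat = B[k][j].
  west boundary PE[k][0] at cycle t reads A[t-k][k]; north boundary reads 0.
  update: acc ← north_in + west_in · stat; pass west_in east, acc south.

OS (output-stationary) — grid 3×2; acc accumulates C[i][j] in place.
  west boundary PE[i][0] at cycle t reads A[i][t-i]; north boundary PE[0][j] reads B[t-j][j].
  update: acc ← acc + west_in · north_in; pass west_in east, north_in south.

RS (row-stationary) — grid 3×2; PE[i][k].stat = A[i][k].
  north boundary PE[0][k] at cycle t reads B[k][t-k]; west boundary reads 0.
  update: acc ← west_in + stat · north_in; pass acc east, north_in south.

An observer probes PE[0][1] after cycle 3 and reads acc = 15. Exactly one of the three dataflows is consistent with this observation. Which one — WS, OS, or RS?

WS (2×2 grid), PE[0][1]:
  c0 r0c1: 0 / 0 / 0
  c1 r0c1: 20 / 4 / 20
  c2 r0c1: 30 / 6 / 30
  c3 r0c1: 15 / 3 / 15
OS (3×2 grid), PE[0][1]:
  c0 r0c1: 0 / 0 / 0
  c1 r0c1: 20 / 4 / 5
  c2 r0c1: 22 / 1 / 2
  c3 r0c1: 22 / 0 / 0
RS (3×2 grid), PE[0][1]:
  c0 r0c1: 0 / 0 / 0
  c1 r0c1: 23 / 23 / 7
  c2 r0c1: 22 / 22 / 2
  c3 r0c1: 0 / 0 / 0

dataflow = WS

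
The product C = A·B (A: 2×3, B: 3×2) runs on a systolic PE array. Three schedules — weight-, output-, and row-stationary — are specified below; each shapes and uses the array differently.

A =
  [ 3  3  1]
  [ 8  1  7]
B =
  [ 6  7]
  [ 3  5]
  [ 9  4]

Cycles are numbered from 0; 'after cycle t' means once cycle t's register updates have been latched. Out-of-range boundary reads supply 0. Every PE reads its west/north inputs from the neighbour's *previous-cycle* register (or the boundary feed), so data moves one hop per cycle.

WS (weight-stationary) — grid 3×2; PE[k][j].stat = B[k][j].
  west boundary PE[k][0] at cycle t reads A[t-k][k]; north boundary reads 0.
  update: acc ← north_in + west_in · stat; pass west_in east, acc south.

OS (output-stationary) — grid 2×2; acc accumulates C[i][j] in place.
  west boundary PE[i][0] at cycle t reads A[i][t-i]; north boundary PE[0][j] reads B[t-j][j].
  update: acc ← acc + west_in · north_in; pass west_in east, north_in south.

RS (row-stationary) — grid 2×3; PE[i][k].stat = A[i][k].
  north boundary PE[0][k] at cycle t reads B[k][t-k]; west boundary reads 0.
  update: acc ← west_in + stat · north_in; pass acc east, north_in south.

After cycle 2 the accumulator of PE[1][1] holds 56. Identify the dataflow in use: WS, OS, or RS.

dataflow = OS

WS (3×2 grid), PE[1][1]:
  cycle 0: PE[1][1] → acc 0, east 0, south 0
  cycle 1: PE[1][1] → acc 0, east 0, south 0
  cycle 2: PE[1][1] → acc 36, east 3, south 36
OS (2×2 grid), PE[1][1]:
  cycle 0: PE[1][1] → acc 0, east 0, south 0
  cycle 1: PE[1][1] → acc 0, east 0, south 0
  cycle 2: PE[1][1] → acc 56, east 8, south 7
RS (2×3 grid), PE[1][1]:
  cycle 0: PE[1][1] → acc 0, east 0, south 0
  cycle 1: PE[1][1] → acc 0, east 0, south 0
  cycle 2: PE[1][1] → acc 51, east 51, south 3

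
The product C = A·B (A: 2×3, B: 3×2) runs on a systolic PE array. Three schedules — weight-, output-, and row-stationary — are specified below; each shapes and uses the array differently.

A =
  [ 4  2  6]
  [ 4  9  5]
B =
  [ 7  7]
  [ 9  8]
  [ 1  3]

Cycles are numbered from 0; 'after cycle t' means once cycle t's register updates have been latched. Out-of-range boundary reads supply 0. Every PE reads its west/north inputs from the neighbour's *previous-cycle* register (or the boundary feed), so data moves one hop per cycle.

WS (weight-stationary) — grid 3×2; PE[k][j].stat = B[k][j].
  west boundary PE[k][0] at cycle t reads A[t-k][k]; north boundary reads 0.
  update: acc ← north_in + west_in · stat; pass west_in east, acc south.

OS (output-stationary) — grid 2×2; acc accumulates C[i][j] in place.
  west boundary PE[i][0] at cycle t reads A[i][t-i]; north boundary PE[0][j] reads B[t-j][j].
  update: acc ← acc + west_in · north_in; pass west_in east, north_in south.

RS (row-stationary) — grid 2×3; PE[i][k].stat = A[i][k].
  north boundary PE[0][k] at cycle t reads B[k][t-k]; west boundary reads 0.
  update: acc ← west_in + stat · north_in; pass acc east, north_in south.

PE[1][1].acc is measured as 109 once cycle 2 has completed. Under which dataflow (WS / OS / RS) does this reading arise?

WS (3×2 grid), PE[1][1]:
  @0  [1,1]  acc 0  |  →0  ↓0
  @1  [1,1]  acc 0  |  →0  ↓0
  @2  [1,1]  acc 44  |  →2  ↓44
OS (2×2 grid), PE[1][1]:
  @0  [1,1]  acc 0  |  →0  ↓0
  @1  [1,1]  acc 0  |  →0  ↓0
  @2  [1,1]  acc 28  |  →4  ↓7
RS (2×3 grid), PE[1][1]:
  @0  [1,1]  acc 0  |  →0  ↓0
  @1  [1,1]  acc 0  |  →0  ↓0
  @2  [1,1]  acc 109  |  →109  ↓9

dataflow = RS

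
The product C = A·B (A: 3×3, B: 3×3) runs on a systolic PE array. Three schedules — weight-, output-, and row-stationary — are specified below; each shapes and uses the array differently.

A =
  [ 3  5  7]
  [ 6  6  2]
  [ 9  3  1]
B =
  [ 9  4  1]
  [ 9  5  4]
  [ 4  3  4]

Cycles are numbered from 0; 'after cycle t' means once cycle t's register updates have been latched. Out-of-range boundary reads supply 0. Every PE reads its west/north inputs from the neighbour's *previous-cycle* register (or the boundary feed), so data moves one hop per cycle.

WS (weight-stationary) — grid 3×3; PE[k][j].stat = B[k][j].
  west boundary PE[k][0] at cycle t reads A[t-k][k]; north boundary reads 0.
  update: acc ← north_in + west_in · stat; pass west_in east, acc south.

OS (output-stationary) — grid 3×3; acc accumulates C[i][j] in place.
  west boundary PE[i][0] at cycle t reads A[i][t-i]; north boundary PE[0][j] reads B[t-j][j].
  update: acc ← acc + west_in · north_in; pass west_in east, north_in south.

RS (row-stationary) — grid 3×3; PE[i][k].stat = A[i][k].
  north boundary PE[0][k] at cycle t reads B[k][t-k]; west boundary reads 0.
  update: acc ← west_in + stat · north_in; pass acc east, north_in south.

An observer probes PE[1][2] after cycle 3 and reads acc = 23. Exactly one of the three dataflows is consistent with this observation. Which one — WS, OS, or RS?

Under WS (3×3), PE[1][2]:
  t=0 PE[1][2]: acc=0 h=0 v=0
  t=1 PE[1][2]: acc=0 h=0 v=0
  t=2 PE[1][2]: acc=0 h=0 v=0
  t=3 PE[1][2]: acc=23 h=5 v=23
Under OS (3×3), PE[1][2]:
  t=0 PE[1][2]: acc=0 h=0 v=0
  t=1 PE[1][2]: acc=0 h=0 v=0
  t=2 PE[1][2]: acc=0 h=0 v=0
  t=3 PE[1][2]: acc=6 h=6 v=1
Under RS (3×3), PE[1][2]:
  t=0 PE[1][2]: acc=0 h=0 v=0
  t=1 PE[1][2]: acc=0 h=0 v=0
  t=2 PE[1][2]: acc=0 h=0 v=0
  t=3 PE[1][2]: acc=116 h=116 v=4

dataflow = WS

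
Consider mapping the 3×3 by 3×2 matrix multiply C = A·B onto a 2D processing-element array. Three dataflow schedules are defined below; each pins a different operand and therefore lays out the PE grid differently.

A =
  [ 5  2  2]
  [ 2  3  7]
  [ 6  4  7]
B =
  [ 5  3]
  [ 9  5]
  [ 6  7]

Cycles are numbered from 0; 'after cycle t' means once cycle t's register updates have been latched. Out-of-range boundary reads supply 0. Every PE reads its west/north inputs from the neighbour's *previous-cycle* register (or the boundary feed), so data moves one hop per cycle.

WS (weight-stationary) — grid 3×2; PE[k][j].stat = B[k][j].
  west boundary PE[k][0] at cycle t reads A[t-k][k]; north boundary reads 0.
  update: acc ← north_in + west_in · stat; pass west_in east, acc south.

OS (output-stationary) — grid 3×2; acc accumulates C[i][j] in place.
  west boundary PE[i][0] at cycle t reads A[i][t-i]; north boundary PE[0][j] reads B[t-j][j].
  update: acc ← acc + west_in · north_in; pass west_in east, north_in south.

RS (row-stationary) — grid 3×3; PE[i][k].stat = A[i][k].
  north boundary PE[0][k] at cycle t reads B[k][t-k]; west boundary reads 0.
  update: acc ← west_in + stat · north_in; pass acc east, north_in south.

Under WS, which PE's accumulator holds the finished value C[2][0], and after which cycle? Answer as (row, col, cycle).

WS: C[2][0] accumulates in PE[2][0]:
  step 0 · PE2,0: acc=0; fwd→0 fwd↓0
  step 1 · PE2,0: acc=0; fwd→0 fwd↓0
  step 2 · PE2,0: acc=55; fwd→2 fwd↓55
  step 3 · PE2,0: acc=79; fwd→7 fwd↓79
  step 4 · PE2,0: acc=108; fwd→7 fwd↓108

(row, col, cycle) = (2, 0, 4)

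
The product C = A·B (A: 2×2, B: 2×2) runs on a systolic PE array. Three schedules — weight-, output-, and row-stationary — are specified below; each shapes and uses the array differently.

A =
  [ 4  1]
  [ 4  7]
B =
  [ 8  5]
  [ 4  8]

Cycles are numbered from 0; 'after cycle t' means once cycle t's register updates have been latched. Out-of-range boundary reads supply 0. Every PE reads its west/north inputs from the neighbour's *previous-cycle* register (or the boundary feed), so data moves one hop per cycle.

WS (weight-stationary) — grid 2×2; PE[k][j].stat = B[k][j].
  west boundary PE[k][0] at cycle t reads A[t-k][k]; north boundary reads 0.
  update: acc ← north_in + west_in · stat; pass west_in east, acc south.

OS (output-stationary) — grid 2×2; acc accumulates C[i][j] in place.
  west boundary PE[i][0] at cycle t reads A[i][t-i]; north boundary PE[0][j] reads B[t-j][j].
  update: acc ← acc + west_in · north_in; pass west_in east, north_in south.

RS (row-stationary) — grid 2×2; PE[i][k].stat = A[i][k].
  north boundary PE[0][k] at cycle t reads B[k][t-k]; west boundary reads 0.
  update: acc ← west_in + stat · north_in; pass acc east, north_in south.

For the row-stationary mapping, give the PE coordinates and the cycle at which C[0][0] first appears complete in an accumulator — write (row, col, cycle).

RS: C[0][0] accumulates in PE[0][1]:
  step 0 · PE0,1: acc=0; fwd→0 fwd↓0
  step 1 · PE0,1: acc=36; fwd→36 fwd↓4

(row, col, cycle) = (0, 1, 1)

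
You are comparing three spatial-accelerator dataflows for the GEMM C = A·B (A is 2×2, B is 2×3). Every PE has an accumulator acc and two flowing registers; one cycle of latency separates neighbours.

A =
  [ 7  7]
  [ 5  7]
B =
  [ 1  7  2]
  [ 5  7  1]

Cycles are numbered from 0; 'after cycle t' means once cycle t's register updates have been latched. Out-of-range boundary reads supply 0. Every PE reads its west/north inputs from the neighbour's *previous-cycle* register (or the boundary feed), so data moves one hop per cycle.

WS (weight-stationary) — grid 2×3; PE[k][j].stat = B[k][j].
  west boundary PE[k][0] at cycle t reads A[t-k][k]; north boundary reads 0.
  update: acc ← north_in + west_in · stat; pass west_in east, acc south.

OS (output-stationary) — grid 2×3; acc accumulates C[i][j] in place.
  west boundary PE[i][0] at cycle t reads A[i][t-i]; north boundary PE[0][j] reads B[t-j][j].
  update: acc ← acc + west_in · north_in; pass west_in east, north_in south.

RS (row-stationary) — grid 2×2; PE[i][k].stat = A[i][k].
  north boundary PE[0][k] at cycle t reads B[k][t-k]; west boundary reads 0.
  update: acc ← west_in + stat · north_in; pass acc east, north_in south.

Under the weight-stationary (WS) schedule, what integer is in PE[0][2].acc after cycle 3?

WS on a 2×3 grid — tracing PE[0][2] and its feeders:
  c0 r0c1: 0 / 0 / 0
  c0 r0c2: 0 / 0 / 0
  c1 r0c1: 49 / 7 / 49
  c1 r0c2: 0 / 0 / 0
  c2 r0c1: 35 / 5 / 35
  c2 r0c2: 14 / 7 / 14
  c3 r0c1: 0 / 0 / 0
  c3 r0c2: 10 / 5 / 10

PE[0][2].acc = 10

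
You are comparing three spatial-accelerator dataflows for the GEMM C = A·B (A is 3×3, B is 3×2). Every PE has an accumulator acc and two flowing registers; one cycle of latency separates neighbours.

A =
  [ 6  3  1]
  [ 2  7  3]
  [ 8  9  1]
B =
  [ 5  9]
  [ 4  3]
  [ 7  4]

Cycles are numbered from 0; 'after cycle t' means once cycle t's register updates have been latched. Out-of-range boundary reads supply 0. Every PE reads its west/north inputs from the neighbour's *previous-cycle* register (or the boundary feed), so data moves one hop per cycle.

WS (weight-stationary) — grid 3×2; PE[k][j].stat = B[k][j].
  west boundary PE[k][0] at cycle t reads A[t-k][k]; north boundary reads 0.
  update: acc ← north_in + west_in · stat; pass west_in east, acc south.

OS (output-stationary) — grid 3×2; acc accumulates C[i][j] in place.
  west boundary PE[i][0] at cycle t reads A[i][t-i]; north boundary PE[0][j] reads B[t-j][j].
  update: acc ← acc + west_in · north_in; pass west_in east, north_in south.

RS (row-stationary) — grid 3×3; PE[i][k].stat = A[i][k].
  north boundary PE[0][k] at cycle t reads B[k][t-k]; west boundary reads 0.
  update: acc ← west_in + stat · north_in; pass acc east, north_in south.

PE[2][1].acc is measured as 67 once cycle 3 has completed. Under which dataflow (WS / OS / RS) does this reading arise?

WS [3×2] PE[2][1] across cycles:
  c0 r2c1: 0 / 0 / 0
  c1 r2c1: 0 / 0 / 0
  c2 r2c1: 0 / 0 / 0
  c3 r2c1: 67 / 1 / 67
OS [3×2] PE[2][1] across cycles:
  c0 r2c1: 0 / 0 / 0
  c1 r2c1: 0 / 0 / 0
  c2 r2c1: 0 / 0 / 0
  c3 r2c1: 72 / 8 / 9
RS [3×3] PE[2][1] across cycles:
  c0 r2c1: 0 / 0 / 0
  c1 r2c1: 0 / 0 / 0
  c2 r2c1: 0 / 0 / 0
  c3 r2c1: 76 / 76 / 4

dataflow = WS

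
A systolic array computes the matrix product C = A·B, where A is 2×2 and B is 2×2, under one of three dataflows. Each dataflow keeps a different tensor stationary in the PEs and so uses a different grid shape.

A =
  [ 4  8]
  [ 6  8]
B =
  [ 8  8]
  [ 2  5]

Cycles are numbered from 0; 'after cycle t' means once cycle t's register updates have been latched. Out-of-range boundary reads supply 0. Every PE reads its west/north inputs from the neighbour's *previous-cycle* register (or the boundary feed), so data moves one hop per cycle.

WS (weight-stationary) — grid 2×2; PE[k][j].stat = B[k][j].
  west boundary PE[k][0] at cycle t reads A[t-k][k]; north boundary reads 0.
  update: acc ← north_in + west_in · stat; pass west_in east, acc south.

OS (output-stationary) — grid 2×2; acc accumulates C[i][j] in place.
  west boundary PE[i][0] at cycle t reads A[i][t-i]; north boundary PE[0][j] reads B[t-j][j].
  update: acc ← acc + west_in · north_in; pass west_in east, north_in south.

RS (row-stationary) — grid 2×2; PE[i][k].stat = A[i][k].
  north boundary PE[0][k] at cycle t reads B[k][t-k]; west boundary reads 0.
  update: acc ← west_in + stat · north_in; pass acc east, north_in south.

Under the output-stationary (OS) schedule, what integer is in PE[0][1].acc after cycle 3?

Tracing OS — 2×2 array, target PE[0][1]:
  after 0 — PE[0][0] acc=32, pass-E 4, pass-S 8
  after 0 — PE[0][1] acc=0, pass-E 0, pass-S 0
  after 1 — PE[0][0] acc=48, pass-E 8, pass-S 2
  after 1 — PE[0][1] acc=32, pass-E 4, pass-S 8
  after 2 — PE[0][0] acc=48, pass-E 0, pass-S 0
  after 2 — PE[0][1] acc=72, pass-E 8, pass-S 5
  after 3 — PE[0][0] acc=48, pass-E 0, pass-S 0
  after 3 — PE[0][1] acc=72, pass-E 0, pass-S 0

PE[0][1].acc = 72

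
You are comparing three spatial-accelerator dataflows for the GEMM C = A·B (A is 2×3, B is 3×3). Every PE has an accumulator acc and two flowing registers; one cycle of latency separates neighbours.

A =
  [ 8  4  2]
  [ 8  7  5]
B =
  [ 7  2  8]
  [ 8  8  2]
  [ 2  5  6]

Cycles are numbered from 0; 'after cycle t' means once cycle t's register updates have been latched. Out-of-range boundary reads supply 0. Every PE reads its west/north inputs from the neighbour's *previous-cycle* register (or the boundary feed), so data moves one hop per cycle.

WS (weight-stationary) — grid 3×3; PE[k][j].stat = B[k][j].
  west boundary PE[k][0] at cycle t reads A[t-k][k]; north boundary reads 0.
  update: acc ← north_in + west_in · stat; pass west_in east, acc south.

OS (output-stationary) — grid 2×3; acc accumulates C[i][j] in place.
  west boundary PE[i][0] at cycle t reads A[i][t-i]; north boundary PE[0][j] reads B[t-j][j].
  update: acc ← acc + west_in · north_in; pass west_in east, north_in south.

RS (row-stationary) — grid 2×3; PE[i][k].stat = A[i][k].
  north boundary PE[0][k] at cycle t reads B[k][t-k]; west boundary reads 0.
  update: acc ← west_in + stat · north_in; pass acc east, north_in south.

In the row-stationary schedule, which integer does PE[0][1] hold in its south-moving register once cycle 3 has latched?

Tracing RS — 2×3 array, target PE[0][1]:
  step 0 · PE0,0: acc=56; fwd→56 fwd↓7
  step 0 · PE0,1: acc=0; fwd→0 fwd↓0
  step 1 · PE0,0: acc=16; fwd→16 fwd↓2
  step 1 · PE0,1: acc=88; fwd→88 fwd↓8
  step 2 · PE0,0: acc=64; fwd→64 fwd↓8
  step 2 · PE0,1: acc=48; fwd→48 fwd↓8
  step 3 · PE0,0: acc=0; fwd→0 fwd↓0
  step 3 · PE0,1: acc=72; fwd→72 fwd↓2

register = 2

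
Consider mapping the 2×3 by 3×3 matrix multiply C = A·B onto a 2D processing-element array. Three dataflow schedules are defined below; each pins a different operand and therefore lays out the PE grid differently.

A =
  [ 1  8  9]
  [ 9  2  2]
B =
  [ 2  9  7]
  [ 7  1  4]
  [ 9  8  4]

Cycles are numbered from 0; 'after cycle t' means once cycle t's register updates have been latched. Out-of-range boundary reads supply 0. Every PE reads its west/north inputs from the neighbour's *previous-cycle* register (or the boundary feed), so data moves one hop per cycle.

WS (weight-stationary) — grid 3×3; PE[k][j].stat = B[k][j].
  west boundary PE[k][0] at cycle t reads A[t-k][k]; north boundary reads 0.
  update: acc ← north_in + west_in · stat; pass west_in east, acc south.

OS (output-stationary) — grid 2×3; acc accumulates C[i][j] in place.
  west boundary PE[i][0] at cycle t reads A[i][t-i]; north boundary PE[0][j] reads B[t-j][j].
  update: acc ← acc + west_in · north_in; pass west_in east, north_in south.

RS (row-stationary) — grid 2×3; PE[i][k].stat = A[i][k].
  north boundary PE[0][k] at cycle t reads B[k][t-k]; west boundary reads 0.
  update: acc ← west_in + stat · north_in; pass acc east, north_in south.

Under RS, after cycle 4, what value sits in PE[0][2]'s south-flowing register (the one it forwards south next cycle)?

RS (2×3). Following PE[0][2] plus its west/north inputs:
  step 0 · PE0,1: acc=0; fwd→0 fwd↓0
  step 0 · PE0,2: acc=0; fwd→0 fwd↓0
  step 1 · PE0,1: acc=58; fwd→58 fwd↓7
  step 1 · PE0,2: acc=0; fwd→0 fwd↓0
  step 2 · PE0,1: acc=17; fwd→17 fwd↓1
  step 2 · PE0,2: acc=139; fwd→139 fwd↓9
  step 3 · PE0,1: acc=39; fwd→39 fwd↓4
  step 3 · PE0,2: acc=89; fwd→89 fwd↓8
  step 4 · PE0,1: acc=0; fwd→0 fwd↓0
  step 4 · PE0,2: acc=75; fwd→75 fwd↓4

register = 4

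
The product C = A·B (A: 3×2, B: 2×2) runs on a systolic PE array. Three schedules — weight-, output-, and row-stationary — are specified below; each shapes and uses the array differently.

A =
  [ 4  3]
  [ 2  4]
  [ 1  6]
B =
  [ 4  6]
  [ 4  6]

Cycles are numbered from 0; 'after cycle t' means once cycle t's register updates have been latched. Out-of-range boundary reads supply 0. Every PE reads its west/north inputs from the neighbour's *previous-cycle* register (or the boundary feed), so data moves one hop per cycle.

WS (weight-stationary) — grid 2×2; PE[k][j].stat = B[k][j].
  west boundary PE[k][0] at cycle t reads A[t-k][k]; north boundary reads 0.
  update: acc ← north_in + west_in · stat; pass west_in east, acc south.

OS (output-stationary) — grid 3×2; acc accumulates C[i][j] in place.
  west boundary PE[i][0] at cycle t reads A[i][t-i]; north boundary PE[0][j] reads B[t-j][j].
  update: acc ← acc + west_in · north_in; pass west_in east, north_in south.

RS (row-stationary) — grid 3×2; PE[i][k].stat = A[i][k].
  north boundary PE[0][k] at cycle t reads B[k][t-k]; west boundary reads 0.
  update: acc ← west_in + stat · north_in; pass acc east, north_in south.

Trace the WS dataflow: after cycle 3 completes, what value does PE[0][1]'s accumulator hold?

PE[0][1].acc = 6

WS 2×2: PE[0][1] cycle-by-cycle (with neighbour feeds):
  @0  [0,0]  acc 16  |  →4  ↓16
  @0  [0,1]  acc 0  |  →0  ↓0
  @1  [0,0]  acc 8  |  →2  ↓8
  @1  [0,1]  acc 24  |  →4  ↓24
  @2  [0,0]  acc 4  |  →1  ↓4
  @2  [0,1]  acc 12  |  →2  ↓12
  @3  [0,0]  acc 0  |  →0  ↓0
  @3  [0,1]  acc 6  |  →1  ↓6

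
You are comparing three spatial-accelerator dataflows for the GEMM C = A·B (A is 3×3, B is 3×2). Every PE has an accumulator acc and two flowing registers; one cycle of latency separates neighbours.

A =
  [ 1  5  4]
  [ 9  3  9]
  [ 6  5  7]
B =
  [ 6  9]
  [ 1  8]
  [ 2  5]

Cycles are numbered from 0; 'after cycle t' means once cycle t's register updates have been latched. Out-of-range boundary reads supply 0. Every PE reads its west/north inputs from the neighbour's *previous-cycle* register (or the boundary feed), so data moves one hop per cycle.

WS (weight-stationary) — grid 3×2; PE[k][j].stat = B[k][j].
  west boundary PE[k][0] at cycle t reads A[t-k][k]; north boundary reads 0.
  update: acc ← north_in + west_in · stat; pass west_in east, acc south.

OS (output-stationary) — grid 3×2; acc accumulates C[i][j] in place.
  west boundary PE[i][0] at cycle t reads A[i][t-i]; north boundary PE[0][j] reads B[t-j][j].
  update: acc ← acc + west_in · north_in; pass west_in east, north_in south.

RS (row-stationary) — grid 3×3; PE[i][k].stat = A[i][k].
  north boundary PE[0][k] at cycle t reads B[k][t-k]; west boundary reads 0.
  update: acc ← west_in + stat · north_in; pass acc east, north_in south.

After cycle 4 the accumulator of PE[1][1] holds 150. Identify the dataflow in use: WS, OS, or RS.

dataflow = OS

— WS: 3×2; PE[1][1] trace:
  @0  [1,1]  acc 0  |  →0  ↓0
  @1  [1,1]  acc 0  |  →0  ↓0
  @2  [1,1]  acc 49  |  →5  ↓49
  @3  [1,1]  acc 105  |  →3  ↓105
  @4  [1,1]  acc 94  |  →5  ↓94
— OS: 3×2; PE[1][1] trace:
  @0  [1,1]  acc 0  |  →0  ↓0
  @1  [1,1]  acc 0  |  →0  ↓0
  @2  [1,1]  acc 81  |  →9  ↓9
  @3  [1,1]  acc 105  |  →3  ↓8
  @4  [1,1]  acc 150  |  →9  ↓5
— RS: 3×3; PE[1][1] trace:
  @0  [1,1]  acc 0  |  →0  ↓0
  @1  [1,1]  acc 0  |  →0  ↓0
  @2  [1,1]  acc 57  |  →57  ↓1
  @3  [1,1]  acc 105  |  →105  ↓8
  @4  [1,1]  acc 0  |  →0  ↓0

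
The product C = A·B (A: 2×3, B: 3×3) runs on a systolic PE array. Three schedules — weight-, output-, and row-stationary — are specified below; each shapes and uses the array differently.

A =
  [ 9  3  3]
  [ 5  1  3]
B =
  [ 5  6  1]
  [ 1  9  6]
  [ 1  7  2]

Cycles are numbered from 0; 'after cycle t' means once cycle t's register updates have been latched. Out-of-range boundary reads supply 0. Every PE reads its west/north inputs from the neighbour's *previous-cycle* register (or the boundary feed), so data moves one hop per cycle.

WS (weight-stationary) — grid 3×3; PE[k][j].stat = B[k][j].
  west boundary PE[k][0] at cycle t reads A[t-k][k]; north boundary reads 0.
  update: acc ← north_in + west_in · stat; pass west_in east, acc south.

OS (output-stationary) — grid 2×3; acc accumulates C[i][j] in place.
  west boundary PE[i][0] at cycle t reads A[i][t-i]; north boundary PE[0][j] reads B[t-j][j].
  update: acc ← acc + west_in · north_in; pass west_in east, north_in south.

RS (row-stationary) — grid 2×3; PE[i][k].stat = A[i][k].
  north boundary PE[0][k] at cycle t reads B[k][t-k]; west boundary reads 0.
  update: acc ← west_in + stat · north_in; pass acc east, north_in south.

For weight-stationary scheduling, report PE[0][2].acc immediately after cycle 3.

WS (3×3). Following PE[0][2] plus its west/north inputs:
  0: (0,1).acc=0  regs=<0,0>
  0: (0,2).acc=0  regs=<0,0>
  1: (0,1).acc=54  regs=<9,54>
  1: (0,2).acc=0  regs=<0,0>
  2: (0,1).acc=30  regs=<5,30>
  2: (0,2).acc=9  regs=<9,9>
  3: (0,1).acc=0  regs=<0,0>
  3: (0,2).acc=5  regs=<5,5>

PE[0][2].acc = 5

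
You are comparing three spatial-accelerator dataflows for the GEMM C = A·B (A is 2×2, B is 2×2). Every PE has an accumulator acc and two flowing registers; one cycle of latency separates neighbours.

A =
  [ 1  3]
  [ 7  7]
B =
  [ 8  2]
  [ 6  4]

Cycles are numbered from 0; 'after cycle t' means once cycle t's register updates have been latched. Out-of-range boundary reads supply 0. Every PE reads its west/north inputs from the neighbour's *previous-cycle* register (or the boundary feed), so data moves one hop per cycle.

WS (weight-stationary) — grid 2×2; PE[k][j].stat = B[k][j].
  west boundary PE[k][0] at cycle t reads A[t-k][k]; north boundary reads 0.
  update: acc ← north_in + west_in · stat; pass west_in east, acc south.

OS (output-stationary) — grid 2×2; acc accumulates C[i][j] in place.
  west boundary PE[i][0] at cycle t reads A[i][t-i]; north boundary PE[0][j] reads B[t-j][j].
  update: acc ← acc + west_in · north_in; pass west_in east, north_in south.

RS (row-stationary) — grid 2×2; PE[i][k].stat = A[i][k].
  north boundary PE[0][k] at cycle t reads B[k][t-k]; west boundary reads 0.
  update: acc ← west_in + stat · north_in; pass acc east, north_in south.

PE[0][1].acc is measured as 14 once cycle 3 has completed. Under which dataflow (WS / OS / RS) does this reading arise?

dataflow = OS

WS [2×2] PE[0][1] across cycles:
  c0 r0c1: 0 / 0 / 0
  c1 r0c1: 2 / 1 / 2
  c2 r0c1: 14 / 7 / 14
  c3 r0c1: 0 / 0 / 0
OS [2×2] PE[0][1] across cycles:
  c0 r0c1: 0 / 0 / 0
  c1 r0c1: 2 / 1 / 2
  c2 r0c1: 14 / 3 / 4
  c3 r0c1: 14 / 0 / 0
RS [2×2] PE[0][1] across cycles:
  c0 r0c1: 0 / 0 / 0
  c1 r0c1: 26 / 26 / 6
  c2 r0c1: 14 / 14 / 4
  c3 r0c1: 0 / 0 / 0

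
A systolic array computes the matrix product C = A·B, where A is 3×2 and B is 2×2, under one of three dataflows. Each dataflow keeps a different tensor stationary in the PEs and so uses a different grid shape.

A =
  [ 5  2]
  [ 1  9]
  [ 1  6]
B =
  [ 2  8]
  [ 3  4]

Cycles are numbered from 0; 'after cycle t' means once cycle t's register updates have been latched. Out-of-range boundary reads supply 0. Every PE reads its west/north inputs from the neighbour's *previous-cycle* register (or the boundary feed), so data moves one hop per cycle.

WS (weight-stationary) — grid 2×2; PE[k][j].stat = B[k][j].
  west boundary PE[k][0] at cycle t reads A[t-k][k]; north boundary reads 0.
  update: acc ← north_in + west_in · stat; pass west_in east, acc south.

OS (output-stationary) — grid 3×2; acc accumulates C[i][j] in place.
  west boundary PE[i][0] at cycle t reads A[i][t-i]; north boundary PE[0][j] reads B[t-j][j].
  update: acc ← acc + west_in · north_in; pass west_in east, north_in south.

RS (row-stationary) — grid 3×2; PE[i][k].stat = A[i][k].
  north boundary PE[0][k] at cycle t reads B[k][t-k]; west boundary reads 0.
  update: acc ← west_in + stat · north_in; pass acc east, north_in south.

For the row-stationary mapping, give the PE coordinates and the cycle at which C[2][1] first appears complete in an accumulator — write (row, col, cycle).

RS: C[2][1] accumulates in PE[2][1]:
  t=0 PE[2][1]: acc=0 h=0 v=0
  t=1 PE[2][1]: acc=0 h=0 v=0
  t=2 PE[2][1]: acc=0 h=0 v=0
  t=3 PE[2][1]: acc=20 h=20 v=3
  t=4 PE[2][1]: acc=32 h=32 v=4

(row, col, cycle) = (2, 1, 4)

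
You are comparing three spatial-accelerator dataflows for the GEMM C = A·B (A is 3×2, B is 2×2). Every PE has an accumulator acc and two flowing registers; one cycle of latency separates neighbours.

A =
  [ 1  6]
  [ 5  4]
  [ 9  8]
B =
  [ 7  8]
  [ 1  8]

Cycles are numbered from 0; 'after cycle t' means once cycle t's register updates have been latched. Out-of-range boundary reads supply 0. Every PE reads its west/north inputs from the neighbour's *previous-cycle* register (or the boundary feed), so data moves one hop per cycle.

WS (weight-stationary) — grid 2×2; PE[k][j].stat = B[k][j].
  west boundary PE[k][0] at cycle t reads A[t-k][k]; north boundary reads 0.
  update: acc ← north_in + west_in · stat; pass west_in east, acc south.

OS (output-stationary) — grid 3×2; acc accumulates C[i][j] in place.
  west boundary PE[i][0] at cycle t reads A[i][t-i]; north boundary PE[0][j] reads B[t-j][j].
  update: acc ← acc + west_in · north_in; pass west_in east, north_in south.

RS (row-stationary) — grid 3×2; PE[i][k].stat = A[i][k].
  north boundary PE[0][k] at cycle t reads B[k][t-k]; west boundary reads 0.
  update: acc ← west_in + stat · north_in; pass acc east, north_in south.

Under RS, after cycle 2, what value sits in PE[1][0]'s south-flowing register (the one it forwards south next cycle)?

RS 3×2: PE[1][0] cycle-by-cycle (with neighbour feeds):
  0: (0,0).acc=7  regs=<7,7>
  0: (1,0).acc=0  regs=<0,0>
  1: (0,0).acc=8  regs=<8,8>
  1: (1,0).acc=35  regs=<35,7>
  2: (0,0).acc=0  regs=<0,0>
  2: (1,0).acc=40  regs=<40,8>

register = 8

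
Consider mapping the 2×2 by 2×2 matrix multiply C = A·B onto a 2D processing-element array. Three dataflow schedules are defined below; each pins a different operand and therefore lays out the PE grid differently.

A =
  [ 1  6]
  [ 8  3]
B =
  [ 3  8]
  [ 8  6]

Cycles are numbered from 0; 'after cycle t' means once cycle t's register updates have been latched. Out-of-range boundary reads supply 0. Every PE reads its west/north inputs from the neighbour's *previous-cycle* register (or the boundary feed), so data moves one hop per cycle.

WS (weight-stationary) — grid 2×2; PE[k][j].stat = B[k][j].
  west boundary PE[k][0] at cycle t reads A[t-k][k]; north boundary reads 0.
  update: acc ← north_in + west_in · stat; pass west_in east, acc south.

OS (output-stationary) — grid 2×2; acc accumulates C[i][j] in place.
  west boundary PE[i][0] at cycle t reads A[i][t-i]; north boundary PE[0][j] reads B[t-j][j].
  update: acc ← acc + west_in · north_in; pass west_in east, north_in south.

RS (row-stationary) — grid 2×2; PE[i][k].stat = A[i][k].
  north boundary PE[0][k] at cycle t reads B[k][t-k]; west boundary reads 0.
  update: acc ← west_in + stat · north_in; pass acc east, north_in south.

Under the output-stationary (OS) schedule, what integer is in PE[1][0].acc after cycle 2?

Tracing OS — 2×2 array, target PE[1][0]:
  cycle 0: PE[0][0] → acc 3, east 1, south 3
  cycle 0: PE[1][0] → acc 0, east 0, south 0
  cycle 1: PE[0][0] → acc 51, east 6, south 8
  cycle 1: PE[1][0] → acc 24, east 8, south 3
  cycle 2: PE[0][0] → acc 51, east 0, south 0
  cycle 2: PE[1][0] → acc 48, east 3, south 8

PE[1][0].acc = 48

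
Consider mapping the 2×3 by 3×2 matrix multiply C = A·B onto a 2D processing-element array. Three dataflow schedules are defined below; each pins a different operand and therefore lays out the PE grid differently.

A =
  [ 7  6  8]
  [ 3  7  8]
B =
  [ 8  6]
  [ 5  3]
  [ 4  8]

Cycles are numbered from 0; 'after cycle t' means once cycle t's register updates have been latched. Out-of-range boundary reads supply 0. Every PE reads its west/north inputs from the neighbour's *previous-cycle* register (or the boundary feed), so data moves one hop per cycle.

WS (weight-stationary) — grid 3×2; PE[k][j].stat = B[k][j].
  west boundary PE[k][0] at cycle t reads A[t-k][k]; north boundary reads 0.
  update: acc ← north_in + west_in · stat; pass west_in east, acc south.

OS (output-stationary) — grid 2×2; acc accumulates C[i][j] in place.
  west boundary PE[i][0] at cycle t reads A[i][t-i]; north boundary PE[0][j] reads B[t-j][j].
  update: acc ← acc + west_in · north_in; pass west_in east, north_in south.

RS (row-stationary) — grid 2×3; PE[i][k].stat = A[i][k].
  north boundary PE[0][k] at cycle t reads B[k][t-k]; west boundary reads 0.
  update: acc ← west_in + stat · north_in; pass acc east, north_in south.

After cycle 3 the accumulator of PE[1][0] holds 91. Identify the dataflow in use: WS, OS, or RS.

dataflow = OS

WS (3×2 grid), PE[1][0]:
  after 0 — PE[1][0] acc=0, pass-E 0, pass-S 0
  after 1 — PE[1][0] acc=86, pass-E 6, pass-S 86
  after 2 — PE[1][0] acc=59, pass-E 7, pass-S 59
  after 3 — PE[1][0] acc=0, pass-E 0, pass-S 0
OS (2×2 grid), PE[1][0]:
  after 0 — PE[1][0] acc=0, pass-E 0, pass-S 0
  after 1 — PE[1][0] acc=24, pass-E 3, pass-S 8
  after 2 — PE[1][0] acc=59, pass-E 7, pass-S 5
  after 3 — PE[1][0] acc=91, pass-E 8, pass-S 4
RS (2×3 grid), PE[1][0]:
  after 0 — PE[1][0] acc=0, pass-E 0, pass-S 0
  after 1 — PE[1][0] acc=24, pass-E 24, pass-S 8
  after 2 — PE[1][0] acc=18, pass-E 18, pass-S 6
  after 3 — PE[1][0] acc=0, pass-E 0, pass-S 0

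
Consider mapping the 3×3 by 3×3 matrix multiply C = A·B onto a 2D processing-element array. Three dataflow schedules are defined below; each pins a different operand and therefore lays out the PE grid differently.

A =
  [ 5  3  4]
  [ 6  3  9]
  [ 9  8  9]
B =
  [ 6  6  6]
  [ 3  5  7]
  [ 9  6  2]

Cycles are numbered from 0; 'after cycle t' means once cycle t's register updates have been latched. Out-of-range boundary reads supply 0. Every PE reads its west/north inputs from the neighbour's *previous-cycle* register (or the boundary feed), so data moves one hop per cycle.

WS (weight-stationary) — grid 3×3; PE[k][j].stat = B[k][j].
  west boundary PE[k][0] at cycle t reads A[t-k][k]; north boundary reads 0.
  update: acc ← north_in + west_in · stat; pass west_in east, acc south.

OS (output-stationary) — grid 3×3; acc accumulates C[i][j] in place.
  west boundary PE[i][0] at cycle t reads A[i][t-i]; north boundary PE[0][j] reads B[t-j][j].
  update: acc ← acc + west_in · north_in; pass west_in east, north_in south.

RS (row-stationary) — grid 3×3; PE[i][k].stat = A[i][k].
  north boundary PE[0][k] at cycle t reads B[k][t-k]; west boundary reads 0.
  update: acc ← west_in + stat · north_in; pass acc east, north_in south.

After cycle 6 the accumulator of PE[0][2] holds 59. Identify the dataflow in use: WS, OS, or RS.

dataflow = OS

Under WS (3×3), PE[0][2]:
  c0 r0c2: 0 / 0 / 0
  c1 r0c2: 0 / 0 / 0
  c2 r0c2: 30 / 5 / 30
  c3 r0c2: 36 / 6 / 36
  c4 r0c2: 54 / 9 / 54
  c5 r0c2: 0 / 0 / 0
  c6 r0c2: 0 / 0 / 0
Under OS (3×3), PE[0][2]:
  c0 r0c2: 0 / 0 / 0
  c1 r0c2: 0 / 0 / 0
  c2 r0c2: 30 / 5 / 6
  c3 r0c2: 51 / 3 / 7
  c4 r0c2: 59 / 4 / 2
  c5 r0c2: 59 / 0 / 0
  c6 r0c2: 59 / 0 / 0
Under RS (3×3), PE[0][2]:
  c0 r0c2: 0 / 0 / 0
  c1 r0c2: 0 / 0 / 0
  c2 r0c2: 75 / 75 / 9
  c3 r0c2: 69 / 69 / 6
  c4 r0c2: 59 / 59 / 2
  c5 r0c2: 0 / 0 / 0
  c6 r0c2: 0 / 0 / 0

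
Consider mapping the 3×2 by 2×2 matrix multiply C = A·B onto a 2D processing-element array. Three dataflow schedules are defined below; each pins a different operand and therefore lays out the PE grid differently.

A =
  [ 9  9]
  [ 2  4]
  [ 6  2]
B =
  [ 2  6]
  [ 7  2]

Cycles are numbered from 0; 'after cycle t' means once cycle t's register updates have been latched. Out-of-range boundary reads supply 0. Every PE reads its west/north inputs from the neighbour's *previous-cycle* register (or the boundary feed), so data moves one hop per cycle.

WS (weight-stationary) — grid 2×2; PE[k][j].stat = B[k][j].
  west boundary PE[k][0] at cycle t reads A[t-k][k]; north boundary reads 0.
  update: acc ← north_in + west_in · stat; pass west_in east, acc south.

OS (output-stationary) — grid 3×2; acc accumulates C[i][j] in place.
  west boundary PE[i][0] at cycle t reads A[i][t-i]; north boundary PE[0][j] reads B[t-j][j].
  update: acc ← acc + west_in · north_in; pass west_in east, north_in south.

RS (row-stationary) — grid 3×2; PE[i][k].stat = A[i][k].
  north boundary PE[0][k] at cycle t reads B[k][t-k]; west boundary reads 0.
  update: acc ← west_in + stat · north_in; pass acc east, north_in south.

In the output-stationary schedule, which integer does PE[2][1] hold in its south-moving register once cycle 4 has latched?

register = 2

OS 3×2: PE[2][1] cycle-by-cycle (with neighbour feeds):
  after 0 — PE[1][1] acc=0, pass-E 0, pass-S 0
  after 0 — PE[2][0] acc=0, pass-E 0, pass-S 0
  after 0 — PE[2][1] acc=0, pass-E 0, pass-S 0
  after 1 — PE[1][1] acc=0, pass-E 0, pass-S 0
  after 1 — PE[2][0] acc=0, pass-E 0, pass-S 0
  after 1 — PE[2][1] acc=0, pass-E 0, pass-S 0
  after 2 — PE[1][1] acc=12, pass-E 2, pass-S 6
  after 2 — PE[2][0] acc=12, pass-E 6, pass-S 2
  after 2 — PE[2][1] acc=0, pass-E 0, pass-S 0
  after 3 — PE[1][1] acc=20, pass-E 4, pass-S 2
  after 3 — PE[2][0] acc=26, pass-E 2, pass-S 7
  after 3 — PE[2][1] acc=36, pass-E 6, pass-S 6
  after 4 — PE[1][1] acc=20, pass-E 0, pass-S 0
  after 4 — PE[2][0] acc=26, pass-E 0, pass-S 0
  after 4 — PE[2][1] acc=40, pass-E 2, pass-S 2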